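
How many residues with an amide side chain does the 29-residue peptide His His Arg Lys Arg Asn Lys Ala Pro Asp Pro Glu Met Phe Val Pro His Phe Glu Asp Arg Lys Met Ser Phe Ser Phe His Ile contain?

1

Only N (asparagine) and Q (glutamine) carry a side-chain carboxamide.
Matching residues: Asn6.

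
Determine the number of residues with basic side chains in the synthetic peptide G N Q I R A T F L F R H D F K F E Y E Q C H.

The basic amino acids are Lys (K), Arg (R), and His (H).
Matching residues: R5, R11, H12, K15, H22.

5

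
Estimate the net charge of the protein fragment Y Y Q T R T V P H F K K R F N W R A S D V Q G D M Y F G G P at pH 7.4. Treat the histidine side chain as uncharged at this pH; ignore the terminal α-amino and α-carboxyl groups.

The side chains ionized at physiological pH are Lys/Arg (+1) and Asp/Glu (−1); with His treated as neutral, nothing else contributes.
Positive (K, R): R5, K11, K12, R13, R17 → +5.
Negative (D, E): D20, D24 → −2.
Net charge = (+5) + (−2) = +3.

+3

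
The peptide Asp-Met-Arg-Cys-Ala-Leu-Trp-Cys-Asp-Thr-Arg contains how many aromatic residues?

1

F, W, and Y each carry an aromatic ring on the side chain.
Matching residues: Trp7.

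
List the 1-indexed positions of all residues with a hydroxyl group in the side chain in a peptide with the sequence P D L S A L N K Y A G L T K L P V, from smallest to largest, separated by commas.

4, 9, 13

Serine (S), threonine (T), and tyrosine (Y) each carry a hydroxyl group on the side chain.
Matching residues: S4, Y9, T13.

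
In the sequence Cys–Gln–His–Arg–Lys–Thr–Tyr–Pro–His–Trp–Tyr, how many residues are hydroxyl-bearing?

The –OH-bearing residues are Ser, Thr (aliphatic alcohols), and Tyr (phenol).
Matching residues: Thr6, Tyr7, Tyr11.

3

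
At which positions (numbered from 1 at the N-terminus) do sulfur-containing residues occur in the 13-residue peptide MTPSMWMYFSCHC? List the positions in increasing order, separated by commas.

1, 5, 7, 11, 13

Only Cys (C) and Met (M) have a sulfur atom in the side chain.
Matching residues: M1, M5, M7, C11, C13.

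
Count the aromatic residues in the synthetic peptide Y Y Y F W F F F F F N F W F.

The aromatic amino acids are Phe (F, benzyl), Trp (W, indole), and Tyr (Y, phenol).
Matching residues: Y1, Y2, Y3, F4, W5, F6, F7, F8, F9, F10, F12, W13, F14.

13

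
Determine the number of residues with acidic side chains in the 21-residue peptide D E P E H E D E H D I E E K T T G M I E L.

Only D (aspartate) and E (glutamate) carry a side-chain carboxylic acid.
Matching residues: D1, E2, E4, E6, D7, E8, D10, E12, E13, E20.

10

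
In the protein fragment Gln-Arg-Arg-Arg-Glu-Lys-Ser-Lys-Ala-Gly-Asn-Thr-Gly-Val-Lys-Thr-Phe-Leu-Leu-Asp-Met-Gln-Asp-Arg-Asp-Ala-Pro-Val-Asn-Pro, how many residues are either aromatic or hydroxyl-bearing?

Aromatic: F, W, Y. Hydroxyl-bearing: S, T, Y.
Aromatic residues here: Phe17 (1).
Hydroxyl-bearing residues here: Ser7, Thr12, Thr16 (3).
(Y belongs to both groups, but none appear in this sequence.) Total = 1 + 3 = 4.

4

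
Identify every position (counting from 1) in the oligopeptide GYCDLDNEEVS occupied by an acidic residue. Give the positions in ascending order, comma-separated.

4, 6, 8, 9

Matching residues: D4, D6, E8, E9.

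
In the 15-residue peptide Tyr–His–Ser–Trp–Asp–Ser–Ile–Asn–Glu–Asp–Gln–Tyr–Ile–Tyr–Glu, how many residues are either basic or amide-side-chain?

Basic: H, K, R. Amide-side-chain: N, Q.
Basic residues here: His2 (1).
Amide-side-chain residues here: Asn8, Gln11 (2).
The two groups share no amino acid, so total = 1 + 2 = 3.

3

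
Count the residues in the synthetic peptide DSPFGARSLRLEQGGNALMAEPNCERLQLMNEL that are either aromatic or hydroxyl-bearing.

Aromatic: F, W, Y. Hydroxyl-bearing: S, T, Y.
Aromatic residues here: F4 (1).
Hydroxyl-bearing residues here: S2, S8 (2).
(Y belongs to both groups, but none appear in this sequence.) Total = 1 + 2 = 3.

3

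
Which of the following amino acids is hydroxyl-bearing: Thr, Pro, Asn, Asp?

S, T, and Y are the three residues with a side-chain hydroxyl.
Of the listed options, only Thr belongs to this group.

Thr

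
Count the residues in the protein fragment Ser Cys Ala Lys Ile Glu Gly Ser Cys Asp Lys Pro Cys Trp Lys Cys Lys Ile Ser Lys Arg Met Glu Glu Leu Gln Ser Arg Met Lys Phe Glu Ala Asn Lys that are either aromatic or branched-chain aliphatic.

Aromatic: F, W, Y. Branched-chain aliphatic: I, L, V.
Aromatic residues here: Trp14, Phe31 (2).
Branched-chain aliphatic residues here: Ile5, Ile18, Leu25 (3).
The two groups share no amino acid, so total = 2 + 3 = 5.

5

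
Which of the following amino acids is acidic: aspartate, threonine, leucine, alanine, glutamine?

The acidic residues are Asp (D) and Glu (E), whose side chains end in a carboxylate group.
Of the listed options, only aspartate belongs to this group.

aspartate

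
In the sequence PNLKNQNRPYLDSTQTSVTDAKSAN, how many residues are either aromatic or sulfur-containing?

1

Aromatic: F, W, Y. Sulfur-containing: C, M.
Aromatic residues here: Y10 (1).
Sulfur-containing residues here: none (0).
The two groups share no amino acid, so total = 1 + 0 = 1.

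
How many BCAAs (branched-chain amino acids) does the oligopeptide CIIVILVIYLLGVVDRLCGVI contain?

The BCAAs are Val, Leu, and Ile — aliphatic side chains with a branch point.
Matching residues: I2, I3, V4, I5, L6, V7, I8, L10, L11, V13, V14, L17, V20, I21.

14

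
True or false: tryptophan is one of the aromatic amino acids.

True

The aromatic amino acids are Phe (F, benzyl), Trp (W, indole), and Tyr (Y, phenol).
Tryptophan is in this group.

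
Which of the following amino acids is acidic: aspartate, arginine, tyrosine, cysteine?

aspartate

The acidic residues are Asp (D) and Glu (E), whose side chains end in a carboxylate group.
Of the listed options, only aspartate belongs to this group.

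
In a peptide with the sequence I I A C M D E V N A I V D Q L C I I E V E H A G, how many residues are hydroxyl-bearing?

S, T, and Y are the three residues with a side-chain hydroxyl.
None of the 24 residues belong to this group.

0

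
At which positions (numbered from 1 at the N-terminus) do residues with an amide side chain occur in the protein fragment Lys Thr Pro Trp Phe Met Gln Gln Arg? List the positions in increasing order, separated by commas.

7, 8

The amide-side-chain residues are Asn (N) and Gln (Q).
Matching residues: Gln7, Gln8.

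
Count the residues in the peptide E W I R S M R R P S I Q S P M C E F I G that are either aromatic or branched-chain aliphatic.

5

Aromatic: F, W, Y. Branched-chain aliphatic: I, L, V.
Aromatic residues here: W2, F18 (2).
Branched-chain aliphatic residues here: I3, I11, I19 (3).
The two groups share no amino acid, so total = 2 + 3 = 5.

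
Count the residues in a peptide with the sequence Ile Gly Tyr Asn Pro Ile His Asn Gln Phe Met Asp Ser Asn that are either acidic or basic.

2

Acidic: D, E. Basic: H, K, R.
Acidic residues here: Asp12 (1).
Basic residues here: His7 (1).
The two groups share no amino acid, so total = 1 + 1 = 2.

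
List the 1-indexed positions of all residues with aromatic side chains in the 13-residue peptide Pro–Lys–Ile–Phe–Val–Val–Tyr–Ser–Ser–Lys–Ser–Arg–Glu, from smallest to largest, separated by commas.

4, 7

The aromatic amino acids are Phe (F, benzyl), Trp (W, indole), and Tyr (Y, phenol).
Matching residues: Phe4, Tyr7.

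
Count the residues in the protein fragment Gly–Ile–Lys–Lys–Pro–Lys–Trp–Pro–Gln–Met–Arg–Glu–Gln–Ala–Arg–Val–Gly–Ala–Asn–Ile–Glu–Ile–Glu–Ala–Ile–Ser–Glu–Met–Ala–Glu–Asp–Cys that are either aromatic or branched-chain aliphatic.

Aromatic: F, W, Y. Branched-chain aliphatic: I, L, V.
Aromatic residues here: Trp7 (1).
Branched-chain aliphatic residues here: Ile2, Val16, Ile20, Ile22, Ile25 (5).
The two groups share no amino acid, so total = 1 + 5 = 6.

6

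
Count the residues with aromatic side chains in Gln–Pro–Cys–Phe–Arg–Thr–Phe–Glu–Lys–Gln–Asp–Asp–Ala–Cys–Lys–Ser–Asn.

2

F, W, and Y each carry an aromatic ring on the side chain.
Matching residues: Phe4, Phe7.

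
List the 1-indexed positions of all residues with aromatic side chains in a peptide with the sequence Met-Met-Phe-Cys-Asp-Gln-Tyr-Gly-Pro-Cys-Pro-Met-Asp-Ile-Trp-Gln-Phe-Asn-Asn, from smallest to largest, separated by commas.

3, 7, 15, 17

The aromatic amino acids are Phe (F, benzyl), Trp (W, indole), and Tyr (Y, phenol).
Matching residues: Phe3, Tyr7, Trp15, Phe17.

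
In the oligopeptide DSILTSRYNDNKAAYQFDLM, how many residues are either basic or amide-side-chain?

Basic: H, K, R. Amide-side-chain: N, Q.
Basic residues here: R7, K12 (2).
Amide-side-chain residues here: N9, N11, Q16 (3).
The two groups share no amino acid, so total = 2 + 3 = 5.

5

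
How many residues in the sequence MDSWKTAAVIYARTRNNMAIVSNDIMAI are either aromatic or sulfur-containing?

5

Aromatic: F, W, Y. Sulfur-containing: C, M.
Aromatic residues here: W4, Y11 (2).
Sulfur-containing residues here: M1, M18, M26 (3).
The two groups share no amino acid, so total = 2 + 3 = 5.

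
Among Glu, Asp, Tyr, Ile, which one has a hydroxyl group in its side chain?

Tyr

The –OH-bearing residues are Ser, Thr (aliphatic alcohols), and Tyr (phenol).
Of the listed options, only Tyr belongs to this group.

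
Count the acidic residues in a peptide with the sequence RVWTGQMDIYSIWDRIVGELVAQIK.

Aspartate (D) and glutamate (E) have carboxylic-acid side chains and are the acidic amino acids.
Matching residues: D8, D14, E19.

3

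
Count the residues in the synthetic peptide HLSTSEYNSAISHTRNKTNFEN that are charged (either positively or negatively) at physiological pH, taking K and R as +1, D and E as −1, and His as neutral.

4

Charged side chains at pH ~7.4: K, R (positive); D, E (negative).
Matching residues: E6, R15, K17, E21.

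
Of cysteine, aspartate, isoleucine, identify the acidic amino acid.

The acidic residues are Asp (D) and Glu (E), whose side chains end in a carboxylate group.
Of the listed options, only aspartate belongs to this group.

aspartate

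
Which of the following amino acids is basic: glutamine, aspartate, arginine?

arginine

Lysine (K), arginine (R), and histidine (H) have basic, nitrogen-containing side chains.
Of the listed options, only arginine belongs to this group.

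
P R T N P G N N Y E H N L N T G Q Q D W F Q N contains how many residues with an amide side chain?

9

The amide-side-chain residues are Asn (N) and Gln (Q).
Matching residues: N4, N7, N8, N12, N14, Q17, Q18, Q22, N23.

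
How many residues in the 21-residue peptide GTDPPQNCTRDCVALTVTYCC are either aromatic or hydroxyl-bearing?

5

Aromatic: F, W, Y. Hydroxyl-bearing: S, T, Y.
Aromatic residues here: Y19 (1).
Hydroxyl-bearing residues here: T2, T9, T16, T18, Y19 (5).
Y is in both groups, so the 1 Y residue must not be double-counted.
Total = 1 + 5 − 1 = 5.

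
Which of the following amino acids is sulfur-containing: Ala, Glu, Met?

Cysteine (C, thiol) and methionine (M, thioether) are the two sulfur-containing amino acids.
Of the listed options, only Met belongs to this group.

Met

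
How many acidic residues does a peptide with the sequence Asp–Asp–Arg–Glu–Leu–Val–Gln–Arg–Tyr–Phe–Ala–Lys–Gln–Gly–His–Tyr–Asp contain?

The acidic residues are Asp (D) and Glu (E), whose side chains end in a carboxylate group.
Matching residues: Asp1, Asp2, Glu4, Asp17.

4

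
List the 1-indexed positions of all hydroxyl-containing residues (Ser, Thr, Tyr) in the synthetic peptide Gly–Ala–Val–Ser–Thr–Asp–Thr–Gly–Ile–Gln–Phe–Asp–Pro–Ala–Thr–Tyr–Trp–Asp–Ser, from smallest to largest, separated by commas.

Matching residues: Ser4, Thr5, Thr7, Thr15, Tyr16, Ser19.

4, 5, 7, 15, 16, 19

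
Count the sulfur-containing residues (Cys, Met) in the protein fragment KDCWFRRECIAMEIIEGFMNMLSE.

Matching residues: C3, C9, M12, M19, M21.

5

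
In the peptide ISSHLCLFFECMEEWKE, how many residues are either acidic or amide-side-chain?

4

Acidic: D, E. Amide-side-chain: N, Q.
Acidic residues here: E10, E13, E14, E17 (4).
Amide-side-chain residues here: none (0).
The two groups share no amino acid, so total = 4 + 0 = 4.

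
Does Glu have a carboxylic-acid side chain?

Only D (aspartate) and E (glutamate) carry a side-chain carboxylic acid.
Glutamate is in this group.

Yes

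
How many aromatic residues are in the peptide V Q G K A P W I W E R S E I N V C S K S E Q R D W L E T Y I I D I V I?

F, W, and Y each carry an aromatic ring on the side chain.
Matching residues: W7, W9, W25, Y29.

4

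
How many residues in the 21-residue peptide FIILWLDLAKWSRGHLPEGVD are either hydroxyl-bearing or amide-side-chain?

Hydroxyl-bearing: S, T, Y. Amide-side-chain: N, Q.
Hydroxyl-bearing residues here: S12 (1).
Amide-side-chain residues here: none (0).
The two groups share no amino acid, so total = 1 + 0 = 1.

1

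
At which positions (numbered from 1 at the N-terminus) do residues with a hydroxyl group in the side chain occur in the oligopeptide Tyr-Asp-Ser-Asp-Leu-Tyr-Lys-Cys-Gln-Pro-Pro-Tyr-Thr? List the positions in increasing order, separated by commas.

1, 3, 6, 12, 13

Serine (S), threonine (T), and tyrosine (Y) each carry a hydroxyl group on the side chain.
Matching residues: Tyr1, Ser3, Tyr6, Tyr12, Thr13.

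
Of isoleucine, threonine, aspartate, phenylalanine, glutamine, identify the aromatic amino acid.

The aromatic amino acids are Phe (F, benzyl), Trp (W, indole), and Tyr (Y, phenol).
Of the listed options, only phenylalanine belongs to this group.

phenylalanine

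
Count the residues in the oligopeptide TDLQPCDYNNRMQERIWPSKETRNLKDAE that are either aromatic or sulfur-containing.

Aromatic: F, W, Y. Sulfur-containing: C, M.
Aromatic residues here: Y8, W17 (2).
Sulfur-containing residues here: C6, M12 (2).
The two groups share no amino acid, so total = 2 + 2 = 4.

4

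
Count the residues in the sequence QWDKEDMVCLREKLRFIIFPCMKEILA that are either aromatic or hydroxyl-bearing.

3

Aromatic: F, W, Y. Hydroxyl-bearing: S, T, Y.
Aromatic residues here: W2, F16, F19 (3).
Hydroxyl-bearing residues here: none (0).
(Y belongs to both groups, but none appear in this sequence.) Total = 3 + 0 = 3.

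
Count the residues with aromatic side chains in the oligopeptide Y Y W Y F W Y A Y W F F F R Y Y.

14

F, W, and Y each carry an aromatic ring on the side chain.
Matching residues: Y1, Y2, W3, Y4, F5, W6, Y7, Y9, W10, F11, F12, F13, Y15, Y16.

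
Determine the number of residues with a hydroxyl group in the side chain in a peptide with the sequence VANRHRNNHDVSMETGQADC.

2

The –OH-bearing residues are Ser, Thr (aliphatic alcohols), and Tyr (phenol).
Matching residues: S12, T15.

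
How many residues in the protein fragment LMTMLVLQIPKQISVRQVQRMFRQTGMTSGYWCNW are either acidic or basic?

Acidic: D, E. Basic: H, K, R.
Acidic residues here: none (0).
Basic residues here: K11, R16, R20, R23 (4).
The two groups share no amino acid, so total = 0 + 4 = 4.

4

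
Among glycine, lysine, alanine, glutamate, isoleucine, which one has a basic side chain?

lysine

K, R, and H are the three residues with basic side chains (ε-amine, guanidinium, and imidazole respectively).
Of the listed options, only lysine belongs to this group.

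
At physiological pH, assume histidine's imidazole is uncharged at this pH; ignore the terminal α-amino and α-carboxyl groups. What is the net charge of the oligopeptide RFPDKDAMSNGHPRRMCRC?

+3

Near pH 7.4, K and R contribute +1 each, D and E contribute −1 each, and every other side chain (His included, as stated) is uncharged.
Positive (K, R): R1, K5, R14, R15, R18 → +5.
Negative (D, E): D4, D6 → −2.
Net charge = (+5) + (−2) = +3.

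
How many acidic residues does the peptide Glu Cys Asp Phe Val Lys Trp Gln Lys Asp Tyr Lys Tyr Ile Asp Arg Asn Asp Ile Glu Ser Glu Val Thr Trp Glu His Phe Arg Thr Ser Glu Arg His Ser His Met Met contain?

Only D (aspartate) and E (glutamate) carry a side-chain carboxylic acid.
Matching residues: Glu1, Asp3, Asp10, Asp15, Asp18, Glu20, Glu22, Glu26, Glu32.

9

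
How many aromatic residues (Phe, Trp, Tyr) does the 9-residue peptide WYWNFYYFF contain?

Matching residues: W1, Y2, W3, F5, Y6, Y7, F8, F9.

8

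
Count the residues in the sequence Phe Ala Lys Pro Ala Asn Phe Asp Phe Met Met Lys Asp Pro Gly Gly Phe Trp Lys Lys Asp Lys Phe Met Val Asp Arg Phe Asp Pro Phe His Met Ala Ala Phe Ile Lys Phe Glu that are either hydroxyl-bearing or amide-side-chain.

Hydroxyl-bearing: S, T, Y. Amide-side-chain: N, Q.
Hydroxyl-bearing residues here: none (0).
Amide-side-chain residues here: Asn6 (1).
The two groups share no amino acid, so total = 0 + 1 = 1.

1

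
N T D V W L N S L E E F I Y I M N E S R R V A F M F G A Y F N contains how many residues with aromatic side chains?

F, W, and Y each carry an aromatic ring on the side chain.
Matching residues: W5, F12, Y14, F24, F26, Y29, F30.

7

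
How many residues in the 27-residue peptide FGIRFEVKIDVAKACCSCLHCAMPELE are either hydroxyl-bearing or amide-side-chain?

Hydroxyl-bearing: S, T, Y. Amide-side-chain: N, Q.
Hydroxyl-bearing residues here: S17 (1).
Amide-side-chain residues here: none (0).
The two groups share no amino acid, so total = 1 + 0 = 1.

1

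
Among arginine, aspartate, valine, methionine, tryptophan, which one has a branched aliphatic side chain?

valine

Valine (V), leucine (L), and isoleucine (I) are the branched-chain amino acids.
Of the listed options, only valine belongs to this group.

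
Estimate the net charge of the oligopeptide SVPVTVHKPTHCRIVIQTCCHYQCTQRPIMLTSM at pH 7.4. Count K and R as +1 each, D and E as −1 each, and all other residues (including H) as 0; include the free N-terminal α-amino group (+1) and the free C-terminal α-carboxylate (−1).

+3

Positive (K, R): K8, R13, R27 → +3.
Negative (D, E): none → −0.
The N-terminus (+1) and C-terminus (−1) cancel.
Net charge = (+3) + (−0) = +3.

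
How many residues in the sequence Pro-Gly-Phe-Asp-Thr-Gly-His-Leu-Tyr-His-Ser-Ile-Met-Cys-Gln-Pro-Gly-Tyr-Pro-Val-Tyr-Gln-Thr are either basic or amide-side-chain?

Basic: H, K, R. Amide-side-chain: N, Q.
Basic residues here: His7, His10 (2).
Amide-side-chain residues here: Gln15, Gln22 (2).
The two groups share no amino acid, so total = 2 + 2 = 4.

4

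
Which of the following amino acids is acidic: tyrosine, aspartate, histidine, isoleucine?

The acidic residues are Asp (D) and Glu (E), whose side chains end in a carboxylate group.
Of the listed options, only aspartate belongs to this group.

aspartate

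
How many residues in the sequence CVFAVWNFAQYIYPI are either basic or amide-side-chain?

Basic: H, K, R. Amide-side-chain: N, Q.
Basic residues here: none (0).
Amide-side-chain residues here: N7, Q10 (2).
The two groups share no amino acid, so total = 0 + 2 = 2.

2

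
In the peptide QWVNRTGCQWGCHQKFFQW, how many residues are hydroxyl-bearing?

Serine (S), threonine (T), and tyrosine (Y) each carry a hydroxyl group on the side chain.
Matching residues: T6.

1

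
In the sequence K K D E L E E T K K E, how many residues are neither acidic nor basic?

2

Acidic: D, E. Basic: K, R, H. All other residues are neither.
Matching residues: L5, T8.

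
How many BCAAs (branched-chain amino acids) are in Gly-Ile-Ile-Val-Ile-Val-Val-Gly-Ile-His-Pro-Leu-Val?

9

The BCAAs are Val, Leu, and Ile — aliphatic side chains with a branch point.
Matching residues: Ile2, Ile3, Val4, Ile5, Val6, Val7, Ile9, Leu12, Val13.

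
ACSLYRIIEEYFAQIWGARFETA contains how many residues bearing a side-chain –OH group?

The –OH-bearing residues are Ser, Thr (aliphatic alcohols), and Tyr (phenol).
Matching residues: S3, Y5, Y11, T22.

4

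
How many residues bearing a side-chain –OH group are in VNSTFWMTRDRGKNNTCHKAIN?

4

The –OH-bearing residues are Ser, Thr (aliphatic alcohols), and Tyr (phenol).
Matching residues: S3, T4, T8, T16.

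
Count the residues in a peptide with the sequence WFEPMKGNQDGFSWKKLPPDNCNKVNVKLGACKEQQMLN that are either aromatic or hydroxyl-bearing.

5

Aromatic: F, W, Y. Hydroxyl-bearing: S, T, Y.
Aromatic residues here: W1, F2, F12, W14 (4).
Hydroxyl-bearing residues here: S13 (1).
(Y belongs to both groups, but none appear in this sequence.) Total = 4 + 1 = 5.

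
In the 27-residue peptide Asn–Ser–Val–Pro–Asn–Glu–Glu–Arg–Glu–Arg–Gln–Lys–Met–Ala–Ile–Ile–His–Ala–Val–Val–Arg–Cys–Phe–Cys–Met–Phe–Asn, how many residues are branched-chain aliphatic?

The BCAAs are Val, Leu, and Ile — aliphatic side chains with a branch point.
Matching residues: Val3, Ile15, Ile16, Val19, Val20.

5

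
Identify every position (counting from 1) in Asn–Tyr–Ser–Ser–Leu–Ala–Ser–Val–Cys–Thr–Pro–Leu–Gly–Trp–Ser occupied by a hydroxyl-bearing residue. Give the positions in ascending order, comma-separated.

Serine (S), threonine (T), and tyrosine (Y) each carry a hydroxyl group on the side chain.
Matching residues: Tyr2, Ser3, Ser4, Ser7, Thr10, Ser15.

2, 3, 4, 7, 10, 15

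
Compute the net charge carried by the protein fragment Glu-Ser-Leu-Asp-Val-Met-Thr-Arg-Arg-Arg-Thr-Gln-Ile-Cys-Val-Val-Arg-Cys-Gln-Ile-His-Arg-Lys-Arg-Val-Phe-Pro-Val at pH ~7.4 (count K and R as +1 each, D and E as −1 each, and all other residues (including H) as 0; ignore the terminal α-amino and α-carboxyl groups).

+5

Positive (K, R): Arg8, Arg9, Arg10, Arg17, Arg22, Lys23, Arg24 → +7.
Negative (D, E): Glu1, Asp4 → −2.
Net charge = (+7) + (−2) = +5.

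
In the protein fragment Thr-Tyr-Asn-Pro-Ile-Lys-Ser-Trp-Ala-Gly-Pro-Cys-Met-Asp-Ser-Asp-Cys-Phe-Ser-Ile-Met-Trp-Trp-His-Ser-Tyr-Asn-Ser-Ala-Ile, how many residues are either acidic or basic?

4

Acidic: D, E. Basic: H, K, R.
Acidic residues here: Asp14, Asp16 (2).
Basic residues here: Lys6, His24 (2).
The two groups share no amino acid, so total = 2 + 2 = 4.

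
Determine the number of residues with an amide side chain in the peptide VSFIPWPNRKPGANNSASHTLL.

3

Only N (asparagine) and Q (glutamine) carry a side-chain carboxamide.
Matching residues: N8, N14, N15.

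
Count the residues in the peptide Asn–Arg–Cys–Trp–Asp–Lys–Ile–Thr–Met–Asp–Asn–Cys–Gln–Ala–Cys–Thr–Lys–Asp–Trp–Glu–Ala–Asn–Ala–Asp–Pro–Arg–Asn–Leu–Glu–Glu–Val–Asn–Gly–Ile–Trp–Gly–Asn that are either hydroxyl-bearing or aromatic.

Hydroxyl-bearing: S, T, Y. Aromatic: F, W, Y.
Hydroxyl-bearing residues here: Thr8, Thr16 (2).
Aromatic residues here: Trp4, Trp19, Trp35 (3).
(Y belongs to both groups, but none appear in this sequence.) Total = 2 + 3 = 5.

5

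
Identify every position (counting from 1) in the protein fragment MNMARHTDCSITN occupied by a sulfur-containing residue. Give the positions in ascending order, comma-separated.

1, 3, 9

Cysteine (C, thiol) and methionine (M, thioether) are the two sulfur-containing amino acids.
Matching residues: M1, M3, C9.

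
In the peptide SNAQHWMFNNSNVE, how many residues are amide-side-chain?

5

Only N (asparagine) and Q (glutamine) carry a side-chain carboxamide.
Matching residues: N2, Q4, N9, N10, N12.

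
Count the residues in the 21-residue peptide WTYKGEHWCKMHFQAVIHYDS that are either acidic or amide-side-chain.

3

Acidic: D, E. Amide-side-chain: N, Q.
Acidic residues here: E6, D20 (2).
Amide-side-chain residues here: Q14 (1).
The two groups share no amino acid, so total = 2 + 1 = 3.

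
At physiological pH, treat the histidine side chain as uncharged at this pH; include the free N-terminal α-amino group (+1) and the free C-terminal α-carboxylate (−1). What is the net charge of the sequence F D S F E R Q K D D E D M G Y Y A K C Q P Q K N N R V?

The side chains ionized at physiological pH are Lys/Arg (+1) and Asp/Glu (−1); with His treated as neutral, nothing else contributes.
Positive (K, R): R6, K8, K18, K23, R26 → +5.
Negative (D, E): D2, E5, D9, D10, E11, D12 → −6.
The N-terminus (+1) and C-terminus (−1) cancel.
Net charge = (+5) + (−6) = −1.

-1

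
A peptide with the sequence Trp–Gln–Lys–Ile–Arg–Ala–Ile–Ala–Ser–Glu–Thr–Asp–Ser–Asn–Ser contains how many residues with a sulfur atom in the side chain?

0

The sulfur-bearing residues are cysteine (–SH) and methionine (–S–CH₃).
None of the 15 residues belong to this group.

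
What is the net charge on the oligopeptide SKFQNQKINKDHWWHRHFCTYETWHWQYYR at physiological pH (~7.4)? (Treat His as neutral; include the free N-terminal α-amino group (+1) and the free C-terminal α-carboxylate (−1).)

At pH ~7.4 the Lys and Arg side chains are protonated (+1), the Asp and Glu side chains are deprotonated (−1), and with His taken as neutral all other side chains carry no charge.
Positive (K, R): K2, K7, K10, R16, R30 → +5.
Negative (D, E): D11, E22 → −2.
The N-terminus (+1) and C-terminus (−1) cancel.
Net charge = (+5) + (−2) = +3.

+3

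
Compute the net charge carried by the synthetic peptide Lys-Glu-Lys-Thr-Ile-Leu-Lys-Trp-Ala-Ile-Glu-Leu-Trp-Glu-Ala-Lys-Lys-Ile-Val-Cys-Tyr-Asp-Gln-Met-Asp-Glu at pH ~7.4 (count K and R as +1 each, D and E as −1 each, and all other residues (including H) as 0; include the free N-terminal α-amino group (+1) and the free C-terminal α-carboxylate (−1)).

Positive (K, R): Lys1, Lys3, Lys7, Lys16, Lys17 → +5.
Negative (D, E): Glu2, Glu11, Glu14, Asp22, Asp25, Glu26 → −6.
The N-terminus (+1) and C-terminus (−1) cancel.
Net charge = (+5) + (−6) = −1.

-1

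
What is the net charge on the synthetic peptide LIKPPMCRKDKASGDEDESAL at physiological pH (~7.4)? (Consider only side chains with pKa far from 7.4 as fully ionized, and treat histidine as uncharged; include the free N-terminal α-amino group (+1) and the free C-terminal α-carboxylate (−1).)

-1

At pH ~7.4 the Lys and Arg side chains are protonated (+1), the Asp and Glu side chains are deprotonated (−1), and with His taken as neutral all other side chains carry no charge.
Positive (K, R): K3, R8, K9, K11 → +4.
Negative (D, E): D10, D15, E16, D17, E18 → −5.
The N-terminus (+1) and C-terminus (−1) cancel.
Net charge = (+4) + (−5) = −1.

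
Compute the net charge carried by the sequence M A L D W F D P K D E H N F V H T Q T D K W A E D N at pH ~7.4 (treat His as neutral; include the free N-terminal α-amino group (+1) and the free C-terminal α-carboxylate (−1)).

Near pH 7.4, K and R contribute +1 each, D and E contribute −1 each, and every other side chain (His included, as stated) is uncharged.
Positive (K, R): K9, K21 → +2.
Negative (D, E): D4, D7, D10, E11, D20, E24, D25 → −7.
The N-terminus (+1) and C-terminus (−1) cancel.
Net charge = (+2) + (−7) = −5.

-5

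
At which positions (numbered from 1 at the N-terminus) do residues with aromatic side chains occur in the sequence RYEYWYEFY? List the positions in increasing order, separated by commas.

2, 4, 5, 6, 8, 9

F, W, and Y each carry an aromatic ring on the side chain.
Matching residues: Y2, Y4, W5, Y6, F8, Y9.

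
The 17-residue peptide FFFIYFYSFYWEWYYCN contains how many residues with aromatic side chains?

12

F, W, and Y each carry an aromatic ring on the side chain.
Matching residues: F1, F2, F3, Y5, F6, Y7, F9, Y10, W11, W13, Y14, Y15.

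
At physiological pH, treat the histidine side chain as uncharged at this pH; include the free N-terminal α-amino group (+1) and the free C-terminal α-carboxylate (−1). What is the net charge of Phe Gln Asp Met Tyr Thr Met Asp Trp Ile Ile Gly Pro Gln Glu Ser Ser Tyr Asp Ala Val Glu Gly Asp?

-6

The side chains ionized at physiological pH are Lys/Arg (+1) and Asp/Glu (−1); with His treated as neutral, nothing else contributes.
Positive (K, R): none → +0.
Negative (D, E): Asp3, Asp8, Glu15, Asp19, Glu22, Asp24 → −6.
The N-terminus (+1) and C-terminus (−1) cancel.
Net charge = (+0) + (−6) = −6.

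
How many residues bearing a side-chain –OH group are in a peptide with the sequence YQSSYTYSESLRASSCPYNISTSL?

Serine (S), threonine (T), and tyrosine (Y) each carry a hydroxyl group on the side chain.
Matching residues: Y1, S3, S4, Y5, T6, Y7, S8, S10, S14, S15, Y18, S21, T22, S23.

14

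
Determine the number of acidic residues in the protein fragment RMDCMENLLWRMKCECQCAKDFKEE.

Only D (aspartate) and E (glutamate) carry a side-chain carboxylic acid.
Matching residues: D3, E6, E15, D21, E24, E25.

6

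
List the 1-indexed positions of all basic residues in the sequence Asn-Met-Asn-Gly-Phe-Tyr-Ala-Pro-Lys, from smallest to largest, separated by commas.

K, R, and H are the three residues with basic side chains (ε-amine, guanidinium, and imidazole respectively).
Matching residues: Lys9.

9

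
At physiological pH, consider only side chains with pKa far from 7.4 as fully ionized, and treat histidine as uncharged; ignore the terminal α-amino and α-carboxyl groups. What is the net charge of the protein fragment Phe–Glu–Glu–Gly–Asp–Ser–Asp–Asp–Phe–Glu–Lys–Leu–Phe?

-5

The side chains ionized at physiological pH are Lys/Arg (+1) and Asp/Glu (−1); with His treated as neutral, nothing else contributes.
Positive (K, R): Lys11 → +1.
Negative (D, E): Glu2, Glu3, Asp5, Asp7, Asp8, Glu10 → −6.
Net charge = (+1) + (−6) = −5.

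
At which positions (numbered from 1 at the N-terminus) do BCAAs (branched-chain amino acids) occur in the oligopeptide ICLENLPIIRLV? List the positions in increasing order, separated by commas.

V, L, and I make up the branched-chain aliphatic group.
Matching residues: I1, L3, L6, I8, I9, L11, V12.

1, 3, 6, 8, 9, 11, 12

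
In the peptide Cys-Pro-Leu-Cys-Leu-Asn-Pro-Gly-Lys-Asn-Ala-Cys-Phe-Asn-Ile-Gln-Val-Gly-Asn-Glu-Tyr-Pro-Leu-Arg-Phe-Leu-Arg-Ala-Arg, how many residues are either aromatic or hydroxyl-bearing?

3

Aromatic: F, W, Y. Hydroxyl-bearing: S, T, Y.
Aromatic residues here: Phe13, Tyr21, Phe25 (3).
Hydroxyl-bearing residues here: Tyr21 (1).
Y is in both groups, so the 1 Y residue must not be double-counted.
Total = 3 + 1 − 1 = 3.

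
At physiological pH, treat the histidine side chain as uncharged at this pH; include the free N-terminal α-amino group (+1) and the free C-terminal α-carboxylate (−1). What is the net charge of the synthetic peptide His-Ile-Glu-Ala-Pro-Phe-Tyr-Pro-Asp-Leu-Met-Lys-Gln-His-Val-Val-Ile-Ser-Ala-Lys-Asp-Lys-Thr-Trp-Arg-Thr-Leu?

+1

Near pH 7.4, K and R contribute +1 each, D and E contribute −1 each, and every other side chain (His included, as stated) is uncharged.
Positive (K, R): Lys12, Lys20, Lys22, Arg25 → +4.
Negative (D, E): Glu3, Asp9, Asp21 → −3.
The N-terminus (+1) and C-terminus (−1) cancel.
Net charge = (+4) + (−3) = +1.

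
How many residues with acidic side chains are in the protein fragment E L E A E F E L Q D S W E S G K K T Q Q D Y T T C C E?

The acidic residues are Asp (D) and Glu (E), whose side chains end in a carboxylate group.
Matching residues: E1, E3, E5, E7, D10, E13, D21, E27.

8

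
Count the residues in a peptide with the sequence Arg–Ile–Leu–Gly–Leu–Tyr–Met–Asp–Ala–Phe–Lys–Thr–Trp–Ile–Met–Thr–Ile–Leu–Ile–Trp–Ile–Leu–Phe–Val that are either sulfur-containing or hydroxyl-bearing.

Sulfur-containing: C, M. Hydroxyl-bearing: S, T, Y.
Sulfur-containing residues here: Met7, Met15 (2).
Hydroxyl-bearing residues here: Tyr6, Thr12, Thr16 (3).
The two groups share no amino acid, so total = 2 + 3 = 5.

5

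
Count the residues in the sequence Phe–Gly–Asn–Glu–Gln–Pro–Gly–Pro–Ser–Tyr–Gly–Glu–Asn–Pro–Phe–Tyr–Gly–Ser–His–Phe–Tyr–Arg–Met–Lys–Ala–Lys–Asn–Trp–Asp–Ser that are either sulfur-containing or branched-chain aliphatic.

1

Sulfur-containing: C, M. Branched-chain aliphatic: I, L, V.
Sulfur-containing residues here: Met23 (1).
Branched-chain aliphatic residues here: none (0).
The two groups share no amino acid, so total = 1 + 0 = 1.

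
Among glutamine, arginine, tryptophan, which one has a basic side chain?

K, R, and H are the three residues with basic side chains (ε-amine, guanidinium, and imidazole respectively).
Of the listed options, only arginine belongs to this group.

arginine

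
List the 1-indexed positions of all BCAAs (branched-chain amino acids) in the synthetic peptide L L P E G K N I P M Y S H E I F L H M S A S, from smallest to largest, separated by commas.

The BCAAs are Val, Leu, and Ile — aliphatic side chains with a branch point.
Matching residues: L1, L2, I8, I15, L17.

1, 2, 8, 15, 17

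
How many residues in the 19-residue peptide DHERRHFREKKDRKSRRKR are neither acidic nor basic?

2

Acidic: D, E. Basic: K, R, H. All other residues are neither.
Matching residues: F7, S15.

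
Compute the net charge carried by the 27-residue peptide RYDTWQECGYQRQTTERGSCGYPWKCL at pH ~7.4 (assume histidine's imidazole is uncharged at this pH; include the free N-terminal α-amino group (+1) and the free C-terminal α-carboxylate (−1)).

+1

At pH ~7.4 the Lys and Arg side chains are protonated (+1), the Asp and Glu side chains are deprotonated (−1), and with His taken as neutral all other side chains carry no charge.
Positive (K, R): R1, R12, R17, K25 → +4.
Negative (D, E): D3, E7, E16 → −3.
The N-terminus (+1) and C-terminus (−1) cancel.
Net charge = (+4) + (−3) = +1.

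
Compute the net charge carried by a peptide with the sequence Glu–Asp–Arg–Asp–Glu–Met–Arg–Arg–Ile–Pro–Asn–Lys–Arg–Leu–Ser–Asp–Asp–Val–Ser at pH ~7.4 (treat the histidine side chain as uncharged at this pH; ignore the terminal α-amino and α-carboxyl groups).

-1

At pH ~7.4 the Lys and Arg side chains are protonated (+1), the Asp and Glu side chains are deprotonated (−1), and with His taken as neutral all other side chains carry no charge.
Positive (K, R): Arg3, Arg7, Arg8, Lys12, Arg13 → +5.
Negative (D, E): Glu1, Asp2, Asp4, Glu5, Asp16, Asp17 → −6.
Net charge = (+5) + (−6) = −1.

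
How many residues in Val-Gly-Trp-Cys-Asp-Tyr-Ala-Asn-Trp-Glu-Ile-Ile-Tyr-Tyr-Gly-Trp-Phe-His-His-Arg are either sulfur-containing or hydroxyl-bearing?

Sulfur-containing: C, M. Hydroxyl-bearing: S, T, Y.
Sulfur-containing residues here: Cys4 (1).
Hydroxyl-bearing residues here: Tyr6, Tyr13, Tyr14 (3).
The two groups share no amino acid, so total = 1 + 3 = 4.

4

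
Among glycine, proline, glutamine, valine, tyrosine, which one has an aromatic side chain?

The aromatic amino acids are Phe (F, benzyl), Trp (W, indole), and Tyr (Y, phenol).
Of the listed options, only tyrosine belongs to this group.

tyrosine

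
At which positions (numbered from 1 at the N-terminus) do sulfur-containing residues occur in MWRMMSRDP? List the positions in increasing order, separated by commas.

1, 4, 5

Only Cys (C) and Met (M) have a sulfur atom in the side chain.
Matching residues: M1, M4, M5.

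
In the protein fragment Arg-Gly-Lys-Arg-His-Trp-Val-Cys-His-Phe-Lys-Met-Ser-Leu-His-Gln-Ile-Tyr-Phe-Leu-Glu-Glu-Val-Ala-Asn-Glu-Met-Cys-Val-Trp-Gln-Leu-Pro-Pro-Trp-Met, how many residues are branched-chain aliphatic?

7

The BCAAs are Val, Leu, and Ile — aliphatic side chains with a branch point.
Matching residues: Val7, Leu14, Ile17, Leu20, Val23, Val29, Leu32.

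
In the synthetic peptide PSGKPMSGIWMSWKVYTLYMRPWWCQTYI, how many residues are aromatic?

7

Phenylalanine (F), tryptophan (W), and tyrosine (Y) have aromatic ring side chains.
Matching residues: W10, W13, Y16, Y19, W23, W24, Y28.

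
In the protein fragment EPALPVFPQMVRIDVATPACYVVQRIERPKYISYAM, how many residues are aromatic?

4

Phenylalanine (F), tryptophan (W), and tyrosine (Y) have aromatic ring side chains.
Matching residues: F7, Y21, Y31, Y34.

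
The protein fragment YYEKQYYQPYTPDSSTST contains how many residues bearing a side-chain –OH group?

Serine (S), threonine (T), and tyrosine (Y) each carry a hydroxyl group on the side chain.
Matching residues: Y1, Y2, Y6, Y7, Y10, T11, S14, S15, T16, S17, T18.

11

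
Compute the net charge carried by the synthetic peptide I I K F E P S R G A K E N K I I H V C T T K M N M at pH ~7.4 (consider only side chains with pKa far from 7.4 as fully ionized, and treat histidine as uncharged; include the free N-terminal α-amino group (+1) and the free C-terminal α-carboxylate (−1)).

The side chains ionized at physiological pH are Lys/Arg (+1) and Asp/Glu (−1); with His treated as neutral, nothing else contributes.
Positive (K, R): K3, R8, K11, K14, K22 → +5.
Negative (D, E): E5, E12 → −2.
The N-terminus (+1) and C-terminus (−1) cancel.
Net charge = (+5) + (−2) = +3.

+3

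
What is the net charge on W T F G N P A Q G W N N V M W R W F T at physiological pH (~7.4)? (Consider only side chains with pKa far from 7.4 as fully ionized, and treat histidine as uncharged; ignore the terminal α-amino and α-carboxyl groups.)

+1

Near pH 7.4, K and R contribute +1 each, D and E contribute −1 each, and every other side chain (His included, as stated) is uncharged.
Positive (K, R): R16 → +1.
Negative (D, E): none → −0.
Net charge = (+1) + (−0) = +1.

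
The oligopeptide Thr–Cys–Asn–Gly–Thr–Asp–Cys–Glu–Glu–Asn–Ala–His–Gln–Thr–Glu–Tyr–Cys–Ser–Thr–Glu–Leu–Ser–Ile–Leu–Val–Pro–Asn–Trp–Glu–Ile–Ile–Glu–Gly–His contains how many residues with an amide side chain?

4

Asparagine (N) and glutamine (Q) have uncharged amide side chains.
Matching residues: Asn3, Asn10, Gln13, Asn27.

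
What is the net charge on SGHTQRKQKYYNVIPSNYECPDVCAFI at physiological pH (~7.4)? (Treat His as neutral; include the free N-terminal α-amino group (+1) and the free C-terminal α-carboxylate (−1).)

+1

Near pH 7.4, K and R contribute +1 each, D and E contribute −1 each, and every other side chain (His included, as stated) is uncharged.
Positive (K, R): R6, K7, K9 → +3.
Negative (D, E): E19, D22 → −2.
The N-terminus (+1) and C-terminus (−1) cancel.
Net charge = (+3) + (−2) = +1.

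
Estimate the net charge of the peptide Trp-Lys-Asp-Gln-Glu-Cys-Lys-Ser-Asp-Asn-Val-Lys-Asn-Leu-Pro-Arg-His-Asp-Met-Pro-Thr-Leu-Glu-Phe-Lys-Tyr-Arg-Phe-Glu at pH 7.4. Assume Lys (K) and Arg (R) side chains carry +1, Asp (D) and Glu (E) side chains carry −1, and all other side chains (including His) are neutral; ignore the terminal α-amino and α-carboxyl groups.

0

Positive (K, R): Lys2, Lys7, Lys12, Arg16, Lys25, Arg27 → +6.
Negative (D, E): Asp3, Glu5, Asp9, Asp18, Glu23, Glu29 → −6.
Net charge = (+6) + (−6) = 0.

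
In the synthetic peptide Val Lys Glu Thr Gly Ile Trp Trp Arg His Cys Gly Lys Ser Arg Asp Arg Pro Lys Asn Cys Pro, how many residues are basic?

7

Lysine (K), arginine (R), and histidine (H) have basic, nitrogen-containing side chains.
Matching residues: Lys2, Arg9, His10, Lys13, Arg15, Arg17, Lys19.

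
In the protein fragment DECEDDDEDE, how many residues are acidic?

9

Only D (aspartate) and E (glutamate) carry a side-chain carboxylic acid.
Matching residues: D1, E2, E4, D5, D6, D7, E8, D9, E10.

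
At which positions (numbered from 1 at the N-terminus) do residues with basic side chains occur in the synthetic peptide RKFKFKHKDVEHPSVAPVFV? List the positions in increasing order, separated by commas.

The basic amino acids are Lys (K), Arg (R), and His (H).
Matching residues: R1, K2, K4, K6, H7, K8, H12.

1, 2, 4, 6, 7, 8, 12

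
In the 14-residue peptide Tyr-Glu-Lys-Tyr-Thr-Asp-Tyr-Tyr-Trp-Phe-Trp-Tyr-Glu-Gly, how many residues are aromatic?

8

Phenylalanine (F), tryptophan (W), and tyrosine (Y) have aromatic ring side chains.
Matching residues: Tyr1, Tyr4, Tyr7, Tyr8, Trp9, Phe10, Trp11, Tyr12.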